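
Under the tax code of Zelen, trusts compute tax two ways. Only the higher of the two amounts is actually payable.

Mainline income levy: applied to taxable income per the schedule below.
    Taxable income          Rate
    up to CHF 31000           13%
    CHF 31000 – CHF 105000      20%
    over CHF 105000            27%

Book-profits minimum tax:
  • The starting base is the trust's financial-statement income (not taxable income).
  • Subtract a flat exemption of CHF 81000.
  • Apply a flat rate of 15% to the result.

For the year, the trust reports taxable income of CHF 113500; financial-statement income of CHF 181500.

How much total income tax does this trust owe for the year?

Book-profits minimum tax:
  Base (financial-statement income): CHF 181500
  Less exemption CHF 81000 → base CHF 100500
  CHF 100500 × 15% = CHF 15075

Mainline income levy:
  CHF 31000 × 13% = CHF 4030
  CHF 74000 × 20% = CHF 14800
  CHF 8500 × 27% = CHF 2295
  → CHF 21125

CHF 21125 > CHF 15075, so the mainline income levy governs.

CHF 21125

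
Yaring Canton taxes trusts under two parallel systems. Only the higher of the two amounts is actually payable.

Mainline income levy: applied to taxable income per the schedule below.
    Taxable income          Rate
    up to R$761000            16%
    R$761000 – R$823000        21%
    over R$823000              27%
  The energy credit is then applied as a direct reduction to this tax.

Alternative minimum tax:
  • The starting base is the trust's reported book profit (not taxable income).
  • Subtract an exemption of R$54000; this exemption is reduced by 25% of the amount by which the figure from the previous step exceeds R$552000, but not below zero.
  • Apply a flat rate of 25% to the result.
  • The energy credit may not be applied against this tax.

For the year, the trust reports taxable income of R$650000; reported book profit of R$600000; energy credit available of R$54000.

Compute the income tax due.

R$139500

Mainline income levy:
  R$650000 × 16% = R$104000
  Less energy credit R$54000 → R$50000

Alternative minimum tax:
  Base (reported book profit): R$600000
  Exemption: R$54000 − 25% × (R$600000 − R$552000) = R$54000 − R$12000 = R$42000
  Base: R$600000 − R$42000 = R$558000
  R$558000 × 25% = R$139500

R$139500 > R$50000, so the alternative minimum tax is the binding amount.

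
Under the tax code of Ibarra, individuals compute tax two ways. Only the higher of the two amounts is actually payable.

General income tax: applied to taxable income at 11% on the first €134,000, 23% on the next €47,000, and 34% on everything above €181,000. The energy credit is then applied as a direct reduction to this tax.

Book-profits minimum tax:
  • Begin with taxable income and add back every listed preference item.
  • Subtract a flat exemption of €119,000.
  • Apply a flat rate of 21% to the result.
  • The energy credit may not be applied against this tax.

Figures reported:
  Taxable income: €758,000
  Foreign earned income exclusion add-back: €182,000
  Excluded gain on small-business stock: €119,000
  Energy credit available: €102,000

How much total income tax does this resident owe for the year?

General income tax:
  €134,000 × 11% = €14,740
  €47,000 × 23% = €10,810
  €577,000 × 34% = €196,180
  → €221,730
  Less energy credit €102,000 → €119,730

Book-profits minimum tax:
  Adjusted income: €758,000 + €182,000 + €119,000 = €1,059,000
  Less exemption €119,000 → base €940,000
  €940,000 × 21% = €197,400

€197,400 > €119,730, so the book-profits minimum tax is the binding amount.

€197,400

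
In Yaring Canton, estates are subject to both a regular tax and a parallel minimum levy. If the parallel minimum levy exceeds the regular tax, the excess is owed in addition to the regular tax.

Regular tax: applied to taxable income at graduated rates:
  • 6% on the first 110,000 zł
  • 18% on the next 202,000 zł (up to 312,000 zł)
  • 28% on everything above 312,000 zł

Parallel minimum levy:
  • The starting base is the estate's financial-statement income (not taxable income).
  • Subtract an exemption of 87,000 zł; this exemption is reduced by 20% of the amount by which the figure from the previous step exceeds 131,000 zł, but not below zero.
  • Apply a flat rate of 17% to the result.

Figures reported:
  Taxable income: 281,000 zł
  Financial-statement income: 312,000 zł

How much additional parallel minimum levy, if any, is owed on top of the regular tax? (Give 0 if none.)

7,024 zł

Parallel minimum levy:
  Base (financial-statement income): 312,000 zł
  Exemption: 87,000 zł − 20% × (312,000 zł − 131,000 zł) = 87,000 zł − 36,200 zł = 50,800 zł
  Base: 312,000 zł − 50,800 zł = 261,200 zł
  261,200 zł × 17% = 44,404 zł

Regular tax:
  110,000 zł × 6% = 6,600 zł
  171,000 zł × 18% = 30,780 zł
  → 37,380 zł

Excess of parallel minimum levy over regular tax: 44,404 zł − 37,380 zł = 7,024 zł.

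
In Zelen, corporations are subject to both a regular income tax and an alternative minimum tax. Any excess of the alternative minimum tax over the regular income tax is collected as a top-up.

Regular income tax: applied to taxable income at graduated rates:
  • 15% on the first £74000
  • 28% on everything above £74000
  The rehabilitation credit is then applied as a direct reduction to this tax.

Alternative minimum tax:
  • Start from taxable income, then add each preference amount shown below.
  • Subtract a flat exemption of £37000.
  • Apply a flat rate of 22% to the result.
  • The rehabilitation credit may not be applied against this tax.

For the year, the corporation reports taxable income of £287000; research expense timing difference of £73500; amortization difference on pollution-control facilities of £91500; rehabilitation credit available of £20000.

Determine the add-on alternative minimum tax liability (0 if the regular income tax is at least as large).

Alternative minimum tax:
  Adjusted income: £287000 + £73500 + £91500 = £452000
  Less exemption £37000 → base £415000
  £415000 × 22% = £91300

Regular income tax:
  £74000 × 15% = £11100
  £213000 × 28% = £59640
  → £70740
  Less rehabilitation credit £20000 → £50740

Excess of alternative minimum tax over regular income tax: £91300 − £50740 = £40560.

£40560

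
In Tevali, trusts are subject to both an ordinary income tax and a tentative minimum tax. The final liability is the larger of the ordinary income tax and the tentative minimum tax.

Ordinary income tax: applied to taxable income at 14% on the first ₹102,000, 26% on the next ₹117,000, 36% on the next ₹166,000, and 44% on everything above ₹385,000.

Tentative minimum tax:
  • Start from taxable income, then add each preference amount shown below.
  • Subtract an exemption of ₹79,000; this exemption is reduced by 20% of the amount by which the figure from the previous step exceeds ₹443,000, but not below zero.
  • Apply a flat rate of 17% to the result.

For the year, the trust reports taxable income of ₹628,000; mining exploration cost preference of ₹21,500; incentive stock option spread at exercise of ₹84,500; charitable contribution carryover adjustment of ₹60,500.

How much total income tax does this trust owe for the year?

₹211,380

Tentative minimum tax:
  Adjusted income: ₹628,000 + ₹21,500 + ₹84,500 + ₹60,500 = ₹794,500
  Exemption: ₹79,000 − 20% × (₹794,500 − ₹443,000) = ₹79,000 − ₹70,300 = ₹8,700
  Base: ₹794,500 − ₹8,700 = ₹785,800
  ₹785,800 × 17% = ₹133,586

Ordinary income tax:
  ₹102,000 × 14% = ₹14,280
  ₹117,000 × 26% = ₹30,420
  ₹166,000 × 36% = ₹59,760
  ₹243,000 × 44% = ₹106,920
  → ₹211,380

₹211,380 > ₹133,586, so the ordinary income tax governs.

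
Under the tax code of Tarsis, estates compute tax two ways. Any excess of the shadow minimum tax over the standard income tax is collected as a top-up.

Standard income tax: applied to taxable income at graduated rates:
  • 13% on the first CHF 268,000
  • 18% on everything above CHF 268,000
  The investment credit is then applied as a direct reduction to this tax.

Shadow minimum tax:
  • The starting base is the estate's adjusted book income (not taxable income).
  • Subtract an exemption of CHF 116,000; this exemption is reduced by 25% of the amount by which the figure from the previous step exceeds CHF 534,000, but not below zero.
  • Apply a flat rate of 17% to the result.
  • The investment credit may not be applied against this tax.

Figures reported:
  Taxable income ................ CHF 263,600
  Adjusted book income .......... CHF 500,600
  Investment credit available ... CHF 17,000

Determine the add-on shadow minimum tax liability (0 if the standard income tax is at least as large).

Standard income tax:
  CHF 263,600 × 13% = CHF 34,268
  Less investment credit CHF 17,000 → CHF 17,268

Shadow minimum tax:
  Base (adjusted book income): CHF 500,600
  Exemption: CHF 500,600 ≤ CHF 534,000, so full CHF 116,000 applies
  Base: CHF 500,600 − CHF 116,000 = CHF 384,600
  CHF 384,600 × 17% = CHF 65,382

Excess of shadow minimum tax over standard income tax: CHF 65,382 − CHF 17,268 = CHF 48,114.

CHF 48,114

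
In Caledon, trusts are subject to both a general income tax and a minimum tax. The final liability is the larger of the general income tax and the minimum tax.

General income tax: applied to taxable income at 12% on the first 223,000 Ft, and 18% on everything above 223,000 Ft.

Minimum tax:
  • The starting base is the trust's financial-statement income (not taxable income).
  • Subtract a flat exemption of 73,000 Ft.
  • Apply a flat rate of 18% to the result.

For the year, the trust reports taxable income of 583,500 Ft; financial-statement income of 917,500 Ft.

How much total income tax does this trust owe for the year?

General income tax:
  223,000 Ft × 12% = 26,760 Ft
  360,500 Ft × 18% = 64,890 Ft
  → 91,650 Ft

Minimum tax:
  Base (financial-statement income): 917,500 Ft
  Less exemption 73,000 Ft → base 844,500 Ft
  844,500 Ft × 18% = 152,010 Ft

152,010 Ft > 91,650 Ft, so the minimum tax is the binding amount.

152,010 Ft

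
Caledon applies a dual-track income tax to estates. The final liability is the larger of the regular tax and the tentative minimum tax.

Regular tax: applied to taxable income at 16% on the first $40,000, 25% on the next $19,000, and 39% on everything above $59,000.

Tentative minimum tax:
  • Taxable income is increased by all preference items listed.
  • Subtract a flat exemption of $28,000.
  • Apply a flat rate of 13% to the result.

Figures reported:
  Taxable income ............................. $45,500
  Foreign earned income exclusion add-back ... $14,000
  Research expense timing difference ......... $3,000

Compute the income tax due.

$7,775

Tentative minimum tax:
  Adjusted income: $45,500 + $14,000 + $3,000 = $62,500
  Less exemption $28,000 → base $34,500
  $34,500 × 13% = $4,485

Regular tax:
  $40,000 × 16% = $6,400
  $5,500 × 25% = $1,375
  → $7,775

$7,775 > $4,485, so the regular tax governs.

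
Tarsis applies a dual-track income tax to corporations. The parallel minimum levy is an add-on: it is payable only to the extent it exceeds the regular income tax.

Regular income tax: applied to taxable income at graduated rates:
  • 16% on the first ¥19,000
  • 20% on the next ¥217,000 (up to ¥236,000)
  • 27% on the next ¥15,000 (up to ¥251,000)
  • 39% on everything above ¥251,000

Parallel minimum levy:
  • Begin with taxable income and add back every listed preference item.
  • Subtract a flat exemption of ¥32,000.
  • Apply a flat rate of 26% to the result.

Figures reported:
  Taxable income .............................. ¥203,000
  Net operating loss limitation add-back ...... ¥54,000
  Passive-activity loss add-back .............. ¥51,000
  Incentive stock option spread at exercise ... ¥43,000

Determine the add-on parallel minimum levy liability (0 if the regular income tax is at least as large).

¥43,100

Parallel minimum levy:
  Adjusted income: ¥203,000 + ¥54,000 + ¥51,000 + ¥43,000 = ¥351,000
  Less exemption ¥32,000 → base ¥319,000
  ¥319,000 × 26% = ¥82,940

Regular income tax:
  ¥19,000 × 16% = ¥3,040
  ¥184,000 × 20% = ¥36,800
  → ¥39,840

Excess of parallel minimum levy over regular income tax: ¥82,940 − ¥39,840 = ¥43,100.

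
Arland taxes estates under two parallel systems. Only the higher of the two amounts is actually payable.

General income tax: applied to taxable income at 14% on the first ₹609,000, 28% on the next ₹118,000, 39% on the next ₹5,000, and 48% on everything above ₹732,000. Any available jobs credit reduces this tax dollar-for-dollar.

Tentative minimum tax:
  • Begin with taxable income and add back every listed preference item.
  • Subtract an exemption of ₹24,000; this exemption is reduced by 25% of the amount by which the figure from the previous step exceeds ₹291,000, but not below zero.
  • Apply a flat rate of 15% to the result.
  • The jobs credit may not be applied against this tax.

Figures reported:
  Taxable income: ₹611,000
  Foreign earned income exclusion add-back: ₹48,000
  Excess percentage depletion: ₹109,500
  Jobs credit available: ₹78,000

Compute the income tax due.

₹115,275

Tentative minimum tax:
  Adjusted income: ₹611,000 + ₹48,000 + ₹109,500 = ₹768,500
  Exemption: 25% × (₹768,500 − ₹291,000) = ₹119,375 ≥ ₹24,000, so the exemption is fully phased out
  Base: ₹768,500 − ₹0 = ₹768,500
  ₹768,500 × 15% = ₹115,275

General income tax:
  ₹609,000 × 14% = ₹85,260
  ₹2,000 × 28% = ₹560
  → ₹85,820
  Less jobs credit ₹78,000 → ₹7,820

₹115,275 > ₹7,820, so the tentative minimum tax is the binding amount.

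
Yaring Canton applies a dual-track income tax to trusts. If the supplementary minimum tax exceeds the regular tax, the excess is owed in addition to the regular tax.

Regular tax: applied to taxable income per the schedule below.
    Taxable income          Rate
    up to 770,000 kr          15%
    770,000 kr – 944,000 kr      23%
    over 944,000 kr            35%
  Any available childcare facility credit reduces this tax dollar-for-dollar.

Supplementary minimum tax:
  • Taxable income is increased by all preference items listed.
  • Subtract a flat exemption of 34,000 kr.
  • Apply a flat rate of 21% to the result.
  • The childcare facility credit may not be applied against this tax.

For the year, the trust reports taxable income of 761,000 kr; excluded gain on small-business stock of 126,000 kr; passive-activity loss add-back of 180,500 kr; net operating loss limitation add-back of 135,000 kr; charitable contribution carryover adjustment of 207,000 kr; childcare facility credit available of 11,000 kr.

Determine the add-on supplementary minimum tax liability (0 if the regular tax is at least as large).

185,705 kr

Supplementary minimum tax:
  Adjusted income: 761,000 kr + 126,000 kr + 180,500 kr + 135,000 kr + 207,000 kr = 1,409,500 kr
  Less exemption 34,000 kr → base 1,375,500 kr
  1,375,500 kr × 21% = 288,855 kr

Regular tax:
  761,000 kr × 15% = 114,150 kr
  Less childcare facility credit 11,000 kr → 103,150 kr

Excess of supplementary minimum tax over regular tax: 288,855 kr − 103,150 kr = 185,705 kr.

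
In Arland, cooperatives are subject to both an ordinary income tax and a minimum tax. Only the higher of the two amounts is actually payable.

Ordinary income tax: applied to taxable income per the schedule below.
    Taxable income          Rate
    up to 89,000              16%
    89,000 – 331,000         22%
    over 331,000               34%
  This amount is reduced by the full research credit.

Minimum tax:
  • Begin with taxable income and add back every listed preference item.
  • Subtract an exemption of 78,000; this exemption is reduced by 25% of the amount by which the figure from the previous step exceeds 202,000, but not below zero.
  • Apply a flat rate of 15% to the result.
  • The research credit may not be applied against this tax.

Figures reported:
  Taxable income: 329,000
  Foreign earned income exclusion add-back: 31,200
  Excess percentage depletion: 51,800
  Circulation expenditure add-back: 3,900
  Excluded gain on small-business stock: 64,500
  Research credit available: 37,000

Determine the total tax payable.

Ordinary income tax:
  89,000 × 16% = 14,240
  240,000 × 22% = 52,800
  → 67,040
  Less research credit 37,000 → 30,040

Minimum tax:
  Adjusted income: 329,000 + 31,200 + 51,800 + 3,900 + 64,500 = 480,400
  Exemption: 78,000 − 25% × (480,400 − 202,000) = 78,000 − 69,600 = 8,400
  Base: 480,400 − 8,400 = 472,000
  472,000 × 15% = 70,800

70,800 > 30,040, so the minimum tax is the binding amount.

70,800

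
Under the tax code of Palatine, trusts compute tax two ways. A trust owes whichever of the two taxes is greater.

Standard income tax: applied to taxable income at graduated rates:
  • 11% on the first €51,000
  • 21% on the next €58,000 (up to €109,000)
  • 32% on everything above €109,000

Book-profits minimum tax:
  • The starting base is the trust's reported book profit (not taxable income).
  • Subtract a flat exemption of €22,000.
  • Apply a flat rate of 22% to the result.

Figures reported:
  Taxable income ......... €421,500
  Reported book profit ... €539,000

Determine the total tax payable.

Standard income tax:
  €51,000 × 11% = €5,610
  €58,000 × 21% = €12,180
  €312,500 × 32% = €100,000
  → €117,790

Book-profits minimum tax:
  Base (reported book profit): €539,000
  Less exemption €22,000 → base €517,000
  €517,000 × 22% = €113,740

€117,790 > €113,740, so the standard income tax governs.

€117,790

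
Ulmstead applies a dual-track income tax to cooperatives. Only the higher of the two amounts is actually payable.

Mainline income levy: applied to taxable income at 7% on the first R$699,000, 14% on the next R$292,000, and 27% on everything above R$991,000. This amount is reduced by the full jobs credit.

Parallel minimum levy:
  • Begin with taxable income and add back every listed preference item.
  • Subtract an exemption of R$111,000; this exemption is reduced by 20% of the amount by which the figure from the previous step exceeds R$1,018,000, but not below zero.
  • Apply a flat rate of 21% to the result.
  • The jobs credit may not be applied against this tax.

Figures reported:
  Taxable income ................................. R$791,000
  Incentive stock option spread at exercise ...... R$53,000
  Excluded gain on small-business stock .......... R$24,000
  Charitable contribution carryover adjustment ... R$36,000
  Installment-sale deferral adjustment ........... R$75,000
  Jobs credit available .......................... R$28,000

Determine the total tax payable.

Mainline income levy:
  R$699,000 × 7% = R$48,930
  R$92,000 × 14% = R$12,880
  → R$61,810
  Less jobs credit R$28,000 → R$33,810

Parallel minimum levy:
  Adjusted income: R$791,000 + R$53,000 + R$24,000 + R$36,000 + R$75,000 = R$979,000
  Exemption: R$979,000 ≤ R$1,018,000, so full R$111,000 applies
  Base: R$979,000 − R$111,000 = R$868,000
  R$868,000 × 21% = R$182,280

R$182,280 > R$33,810, so the parallel minimum levy is the binding amount.

R$182,280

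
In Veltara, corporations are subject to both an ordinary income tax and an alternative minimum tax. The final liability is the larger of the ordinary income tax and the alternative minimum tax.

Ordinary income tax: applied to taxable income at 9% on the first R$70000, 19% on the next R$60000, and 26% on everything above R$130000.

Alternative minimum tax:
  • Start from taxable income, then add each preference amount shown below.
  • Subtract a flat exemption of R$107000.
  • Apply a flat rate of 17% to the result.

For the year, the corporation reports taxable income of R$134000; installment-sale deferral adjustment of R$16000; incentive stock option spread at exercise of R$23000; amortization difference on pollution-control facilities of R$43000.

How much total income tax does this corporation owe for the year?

Ordinary income tax:
  R$70000 × 9% = R$6300
  R$60000 × 19% = R$11400
  R$4000 × 26% = R$1040
  → R$18740

Alternative minimum tax:
  Adjusted income: R$134000 + R$16000 + R$23000 + R$43000 = R$216000
  Less exemption R$107000 → base R$109000
  R$109000 × 17% = R$18530

R$18740 > R$18530, so the ordinary income tax governs.

R$18740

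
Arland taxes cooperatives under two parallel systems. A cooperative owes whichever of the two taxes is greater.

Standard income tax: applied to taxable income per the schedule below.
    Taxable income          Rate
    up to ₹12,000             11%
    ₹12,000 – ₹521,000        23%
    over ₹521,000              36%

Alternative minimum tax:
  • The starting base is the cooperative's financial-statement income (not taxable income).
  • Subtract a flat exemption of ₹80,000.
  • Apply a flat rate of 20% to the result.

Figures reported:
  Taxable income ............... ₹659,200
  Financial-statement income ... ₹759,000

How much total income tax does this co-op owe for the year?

Standard income tax:
  ₹12,000 × 11% = ₹1,320
  ₹509,000 × 23% = ₹117,070
  ₹138,200 × 36% = ₹49,752
  → ₹168,142

Alternative minimum tax:
  Base (financial-statement income): ₹759,000
  Less exemption ₹80,000 → base ₹679,000
  ₹679,000 × 20% = ₹135,800

₹168,142 > ₹135,800, so the standard income tax governs.

₹168,142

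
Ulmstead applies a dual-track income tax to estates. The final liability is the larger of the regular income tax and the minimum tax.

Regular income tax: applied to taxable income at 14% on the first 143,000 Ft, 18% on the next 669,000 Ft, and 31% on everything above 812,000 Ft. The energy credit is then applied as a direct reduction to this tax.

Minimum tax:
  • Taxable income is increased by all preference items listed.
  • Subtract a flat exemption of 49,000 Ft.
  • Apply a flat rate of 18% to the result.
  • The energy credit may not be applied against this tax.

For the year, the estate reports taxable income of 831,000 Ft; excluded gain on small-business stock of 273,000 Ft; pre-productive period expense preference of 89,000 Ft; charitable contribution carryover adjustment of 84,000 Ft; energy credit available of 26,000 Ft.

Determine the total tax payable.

221,040 Ft

Minimum tax:
  Adjusted income: 831,000 Ft + 273,000 Ft + 89,000 Ft + 84,000 Ft = 1,277,000 Ft
  Less exemption 49,000 Ft → base 1,228,000 Ft
  1,228,000 Ft × 18% = 221,040 Ft

Regular income tax:
  143,000 Ft × 14% = 20,020 Ft
  669,000 Ft × 18% = 120,420 Ft
  19,000 Ft × 31% = 5,890 Ft
  → 146,330 Ft
  Less energy credit 26,000 Ft → 120,330 Ft

221,040 Ft > 120,330 Ft, so the minimum tax is the binding amount.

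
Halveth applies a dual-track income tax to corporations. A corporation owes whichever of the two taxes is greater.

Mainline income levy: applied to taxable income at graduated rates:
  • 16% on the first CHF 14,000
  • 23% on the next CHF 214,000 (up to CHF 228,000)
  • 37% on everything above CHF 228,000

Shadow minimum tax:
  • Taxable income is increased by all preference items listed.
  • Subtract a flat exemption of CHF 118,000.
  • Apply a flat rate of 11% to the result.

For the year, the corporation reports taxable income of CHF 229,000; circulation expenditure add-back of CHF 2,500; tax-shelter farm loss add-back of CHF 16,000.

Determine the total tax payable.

CHF 51,830

Mainline income levy:
  CHF 14,000 × 16% = CHF 2,240
  CHF 214,000 × 23% = CHF 49,220
  CHF 1,000 × 37% = CHF 370
  → CHF 51,830

Shadow minimum tax:
  Adjusted income: CHF 229,000 + CHF 2,500 + CHF 16,000 = CHF 247,500
  Less exemption CHF 118,000 → base CHF 129,500
  CHF 129,500 × 11% = CHF 14,245

CHF 51,830 > CHF 14,245, so the mainline income levy governs.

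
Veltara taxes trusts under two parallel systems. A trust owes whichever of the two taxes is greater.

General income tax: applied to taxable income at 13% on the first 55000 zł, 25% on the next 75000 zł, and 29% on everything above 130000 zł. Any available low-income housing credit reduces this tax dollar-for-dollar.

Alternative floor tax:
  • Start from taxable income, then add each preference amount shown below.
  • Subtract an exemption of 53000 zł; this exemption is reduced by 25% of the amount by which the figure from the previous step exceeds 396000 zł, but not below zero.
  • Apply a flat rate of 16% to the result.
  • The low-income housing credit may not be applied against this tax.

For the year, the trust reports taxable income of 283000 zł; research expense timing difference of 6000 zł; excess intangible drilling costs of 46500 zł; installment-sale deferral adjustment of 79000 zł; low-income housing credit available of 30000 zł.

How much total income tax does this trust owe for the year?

Alternative floor tax:
  Adjusted income: 283000 zł + 6000 zł + 46500 zł + 79000 zł = 414500 zł
  Exemption: 53000 zł − 25% × (414500 zł − 396000 zł) = 53000 zł − 4625 zł = 48375 zł
  Base: 414500 zł − 48375 zł = 366125 zł
  366125 zł × 16% = 58580 zł

General income tax:
  55000 zł × 13% = 7150 zł
  75000 zł × 25% = 18750 zł
  153000 zł × 29% = 44370 zł
  → 70270 zł
  Less low-income housing credit 30000 zł → 40270 zł

58580 zł > 40270 zł, so the alternative floor tax is the binding amount.

58580 zł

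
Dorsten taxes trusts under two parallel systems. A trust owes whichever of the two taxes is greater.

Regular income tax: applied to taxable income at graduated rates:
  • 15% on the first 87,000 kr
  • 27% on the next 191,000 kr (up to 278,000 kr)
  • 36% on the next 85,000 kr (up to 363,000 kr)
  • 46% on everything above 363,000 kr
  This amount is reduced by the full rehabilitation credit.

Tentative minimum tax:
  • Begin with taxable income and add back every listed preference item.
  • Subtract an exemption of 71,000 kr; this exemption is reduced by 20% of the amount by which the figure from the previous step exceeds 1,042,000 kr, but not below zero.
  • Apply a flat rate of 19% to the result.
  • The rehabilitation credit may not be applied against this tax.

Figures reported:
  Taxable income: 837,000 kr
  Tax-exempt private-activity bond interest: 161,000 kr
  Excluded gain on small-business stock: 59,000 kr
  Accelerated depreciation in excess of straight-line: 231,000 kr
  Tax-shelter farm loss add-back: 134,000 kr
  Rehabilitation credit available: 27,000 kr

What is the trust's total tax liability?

Tentative minimum tax:
  Adjusted income: 837,000 kr + 161,000 kr + 59,000 kr + 231,000 kr + 134,000 kr = 1,422,000 kr
  Exemption: 20% × (1,422,000 kr − 1,042,000 kr) = 76,000 kr ≥ 71,000 kr, so the exemption is fully phased out
  Base: 1,422,000 kr − 0 kr = 1,422,000 kr
  1,422,000 kr × 19% = 270,180 kr

Regular income tax:
  87,000 kr × 15% = 13,050 kr
  191,000 kr × 27% = 51,570 kr
  85,000 kr × 36% = 30,600 kr
  474,000 kr × 46% = 218,040 kr
  → 313,260 kr
  Less rehabilitation credit 27,000 kr → 286,260 kr

286,260 kr > 270,180 kr, so the regular income tax governs.

286,260 kr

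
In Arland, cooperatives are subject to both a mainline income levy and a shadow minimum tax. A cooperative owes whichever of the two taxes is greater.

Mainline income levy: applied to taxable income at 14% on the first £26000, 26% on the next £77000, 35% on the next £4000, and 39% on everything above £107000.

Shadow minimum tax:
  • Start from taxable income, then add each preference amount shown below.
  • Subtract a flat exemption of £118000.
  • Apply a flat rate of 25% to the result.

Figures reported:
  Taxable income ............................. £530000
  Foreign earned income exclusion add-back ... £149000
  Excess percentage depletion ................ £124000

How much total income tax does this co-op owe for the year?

£190030

Shadow minimum tax:
  Adjusted income: £530000 + £149000 + £124000 = £803000
  Less exemption £118000 → base £685000
  £685000 × 25% = £171250

Mainline income levy:
  £26000 × 14% = £3640
  £77000 × 26% = £20020
  £4000 × 35% = £1400
  £423000 × 39% = £164970
  → £190030

£190030 > £171250, so the mainline income levy governs.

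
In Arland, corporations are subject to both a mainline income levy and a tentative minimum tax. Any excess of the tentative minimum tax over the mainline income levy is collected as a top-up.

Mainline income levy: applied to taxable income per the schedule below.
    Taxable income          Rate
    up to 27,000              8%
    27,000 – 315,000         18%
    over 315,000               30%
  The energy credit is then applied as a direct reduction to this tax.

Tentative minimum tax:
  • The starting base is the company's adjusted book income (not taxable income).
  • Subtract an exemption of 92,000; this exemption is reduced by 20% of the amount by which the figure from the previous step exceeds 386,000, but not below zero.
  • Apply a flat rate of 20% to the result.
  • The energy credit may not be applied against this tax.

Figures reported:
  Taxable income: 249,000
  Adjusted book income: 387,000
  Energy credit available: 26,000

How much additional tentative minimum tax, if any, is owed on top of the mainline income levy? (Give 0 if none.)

42,920

Mainline income levy:
  27,000 × 8% = 2,160
  222,000 × 18% = 39,960
  → 42,120
  Less energy credit 26,000 → 16,120

Tentative minimum tax:
  Base (adjusted book income): 387,000
  Exemption: 92,000 − 20% × (387,000 − 386,000) = 92,000 − 200 = 91,800
  Base: 387,000 − 91,800 = 295,200
  295,200 × 20% = 59,040

Excess of tentative minimum tax over mainline income levy: 59,040 − 16,120 = 42,920.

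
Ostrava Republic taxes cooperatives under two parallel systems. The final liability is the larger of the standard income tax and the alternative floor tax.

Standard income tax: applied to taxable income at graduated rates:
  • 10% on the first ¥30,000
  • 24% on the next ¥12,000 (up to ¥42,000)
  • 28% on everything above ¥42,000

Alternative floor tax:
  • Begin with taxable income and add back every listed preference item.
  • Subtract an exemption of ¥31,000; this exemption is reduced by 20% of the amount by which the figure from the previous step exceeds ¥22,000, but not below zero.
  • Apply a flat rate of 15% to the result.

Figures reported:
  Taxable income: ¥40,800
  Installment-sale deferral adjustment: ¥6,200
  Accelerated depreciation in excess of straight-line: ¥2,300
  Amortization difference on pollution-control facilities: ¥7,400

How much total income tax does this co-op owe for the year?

¥5,592

Standard income tax:
  ¥30,000 × 10% = ¥3,000
  ¥10,800 × 24% = ¥2,592
  → ¥5,592

Alternative floor tax:
  Adjusted income: ¥40,800 + ¥6,200 + ¥2,300 + ¥7,400 = ¥56,700
  Exemption: ¥31,000 − 20% × (¥56,700 − ¥22,000) = ¥31,000 − ¥6,940 = ¥24,060
  Base: ¥56,700 − ¥24,060 = ¥32,640
  ¥32,640 × 15% = ¥4,896

¥5,592 > ¥4,896, so the standard income tax governs.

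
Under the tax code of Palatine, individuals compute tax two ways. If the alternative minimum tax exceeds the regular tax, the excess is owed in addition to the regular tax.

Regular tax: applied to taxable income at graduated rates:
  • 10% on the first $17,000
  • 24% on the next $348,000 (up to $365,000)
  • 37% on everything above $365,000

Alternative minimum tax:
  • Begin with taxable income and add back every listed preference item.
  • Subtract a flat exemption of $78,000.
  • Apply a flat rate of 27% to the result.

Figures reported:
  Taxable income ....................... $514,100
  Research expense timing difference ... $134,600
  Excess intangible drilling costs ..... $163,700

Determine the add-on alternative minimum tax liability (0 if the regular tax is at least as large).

Alternative minimum tax:
  Adjusted income: $514,100 + $134,600 + $163,700 = $812,400
  Less exemption $78,000 → base $734,400
  $734,400 × 27% = $198,288

Regular tax:
  $17,000 × 10% = $1,700
  $348,000 × 24% = $83,520
  $149,100 × 37% = $55,167
  → $140,387

Excess of alternative minimum tax over regular tax: $198,288 − $140,387 = $57,901.

$57,901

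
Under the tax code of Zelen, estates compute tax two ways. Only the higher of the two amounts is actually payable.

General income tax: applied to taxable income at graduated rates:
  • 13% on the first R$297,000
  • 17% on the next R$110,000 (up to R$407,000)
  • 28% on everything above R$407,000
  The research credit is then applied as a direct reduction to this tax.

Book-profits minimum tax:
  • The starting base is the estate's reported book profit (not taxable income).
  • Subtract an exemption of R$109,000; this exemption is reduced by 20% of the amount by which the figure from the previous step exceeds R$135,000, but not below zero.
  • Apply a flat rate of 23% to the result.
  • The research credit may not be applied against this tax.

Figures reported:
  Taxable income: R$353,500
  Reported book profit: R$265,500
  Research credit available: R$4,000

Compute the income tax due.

R$44,215

Book-profits minimum tax:
  Base (reported book profit): R$265,500
  Exemption: R$109,000 − 20% × (R$265,500 − R$135,000) = R$109,000 − R$26,100 = R$82,900
  Base: R$265,500 − R$82,900 = R$182,600
  R$182,600 × 23% = R$41,998

General income tax:
  R$297,000 × 13% = R$38,610
  R$56,500 × 17% = R$9,605
  → R$48,215
  Less research credit R$4,000 → R$44,215

R$44,215 > R$41,998, so the general income tax governs.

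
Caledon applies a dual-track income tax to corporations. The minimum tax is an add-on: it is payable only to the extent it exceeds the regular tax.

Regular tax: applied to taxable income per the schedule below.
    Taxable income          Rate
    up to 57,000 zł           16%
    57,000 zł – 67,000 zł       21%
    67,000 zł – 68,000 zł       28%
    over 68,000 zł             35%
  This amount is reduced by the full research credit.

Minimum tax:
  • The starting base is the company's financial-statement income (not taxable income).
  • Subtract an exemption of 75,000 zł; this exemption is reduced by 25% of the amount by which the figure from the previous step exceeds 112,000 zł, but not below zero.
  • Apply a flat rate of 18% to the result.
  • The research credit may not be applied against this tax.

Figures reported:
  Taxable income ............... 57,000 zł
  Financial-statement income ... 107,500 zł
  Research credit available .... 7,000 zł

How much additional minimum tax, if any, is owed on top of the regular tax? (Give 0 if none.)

3,730 zł

Minimum tax:
  Base (financial-statement income): 107,500 zł
  Exemption: 107,500 zł ≤ 112,000 zł, so full 75,000 zł applies
  Base: 107,500 zł − 75,000 zł = 32,500 zł
  32,500 zł × 18% = 5,850 zł

Regular tax:
  57,000 zł × 16% = 9,120 zł
  Less research credit 7,000 zł → 2,120 zł

Excess of minimum tax over regular tax: 5,850 zł − 2,120 zł = 3,730 zł.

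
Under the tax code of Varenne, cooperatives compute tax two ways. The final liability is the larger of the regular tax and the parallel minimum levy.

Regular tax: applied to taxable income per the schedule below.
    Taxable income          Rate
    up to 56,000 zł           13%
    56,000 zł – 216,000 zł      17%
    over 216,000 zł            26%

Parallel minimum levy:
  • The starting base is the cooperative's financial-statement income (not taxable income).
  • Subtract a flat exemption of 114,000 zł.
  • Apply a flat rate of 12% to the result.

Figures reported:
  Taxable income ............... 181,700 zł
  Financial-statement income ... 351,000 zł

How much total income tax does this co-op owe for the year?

28,649 zł

Parallel minimum levy:
  Base (financial-statement income): 351,000 zł
  Less exemption 114,000 zł → base 237,000 zł
  237,000 zł × 12% = 28,440 zł

Regular tax:
  56,000 zł × 13% = 7,280 zł
  125,700 zł × 17% = 21,369 zł
  → 28,649 zł

28,649 zł > 28,440 zł, so the regular tax governs.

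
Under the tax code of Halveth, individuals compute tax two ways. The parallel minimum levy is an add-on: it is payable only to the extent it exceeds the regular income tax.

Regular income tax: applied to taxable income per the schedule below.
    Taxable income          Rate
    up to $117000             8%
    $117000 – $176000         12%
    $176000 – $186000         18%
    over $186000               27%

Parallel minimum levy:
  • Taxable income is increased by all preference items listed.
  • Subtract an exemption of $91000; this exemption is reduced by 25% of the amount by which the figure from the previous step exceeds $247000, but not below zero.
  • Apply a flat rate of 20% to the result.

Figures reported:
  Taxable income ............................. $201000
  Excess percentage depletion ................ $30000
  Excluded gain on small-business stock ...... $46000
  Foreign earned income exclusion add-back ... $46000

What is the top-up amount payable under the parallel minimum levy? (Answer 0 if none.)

Parallel minimum levy:
  Adjusted income: $201000 + $30000 + $46000 + $46000 = $323000
  Exemption: $91000 − 25% × ($323000 − $247000) = $91000 − $19000 = $72000
  Base: $323000 − $72000 = $251000
  $251000 × 20% = $50200

Regular income tax:
  $117000 × 8% = $9360
  $59000 × 12% = $7080
  $10000 × 18% = $1800
  $15000 × 27% = $4050
  → $22290

Excess of parallel minimum levy over regular income tax: $50200 − $22290 = $27910.

$27910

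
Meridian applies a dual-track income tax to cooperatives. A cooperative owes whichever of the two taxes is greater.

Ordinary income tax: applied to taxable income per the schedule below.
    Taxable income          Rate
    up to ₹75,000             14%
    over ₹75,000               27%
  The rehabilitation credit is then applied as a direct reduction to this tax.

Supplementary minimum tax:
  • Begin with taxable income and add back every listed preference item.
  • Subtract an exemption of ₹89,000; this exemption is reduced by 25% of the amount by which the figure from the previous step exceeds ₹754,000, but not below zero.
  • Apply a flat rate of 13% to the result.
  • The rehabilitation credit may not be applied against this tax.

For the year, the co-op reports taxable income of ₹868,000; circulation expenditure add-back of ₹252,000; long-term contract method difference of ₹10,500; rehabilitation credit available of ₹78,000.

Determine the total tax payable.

₹146,965

Ordinary income tax:
  ₹75,000 × 14% = ₹10,500
  ₹793,000 × 27% = ₹214,110
  → ₹224,610
  Less rehabilitation credit ₹78,000 → ₹146,610

Supplementary minimum tax:
  Adjusted income: ₹868,000 + ₹252,000 + ₹10,500 = ₹1,130,500
  Exemption: 25% × (₹1,130,500 − ₹754,000) = ₹94,125 ≥ ₹89,000, so the exemption is fully phased out
  Base: ₹1,130,500 − ₹0 = ₹1,130,500
  ₹1,130,500 × 13% = ₹146,965

₹146,965 > ₹146,610, so the supplementary minimum tax is the binding amount.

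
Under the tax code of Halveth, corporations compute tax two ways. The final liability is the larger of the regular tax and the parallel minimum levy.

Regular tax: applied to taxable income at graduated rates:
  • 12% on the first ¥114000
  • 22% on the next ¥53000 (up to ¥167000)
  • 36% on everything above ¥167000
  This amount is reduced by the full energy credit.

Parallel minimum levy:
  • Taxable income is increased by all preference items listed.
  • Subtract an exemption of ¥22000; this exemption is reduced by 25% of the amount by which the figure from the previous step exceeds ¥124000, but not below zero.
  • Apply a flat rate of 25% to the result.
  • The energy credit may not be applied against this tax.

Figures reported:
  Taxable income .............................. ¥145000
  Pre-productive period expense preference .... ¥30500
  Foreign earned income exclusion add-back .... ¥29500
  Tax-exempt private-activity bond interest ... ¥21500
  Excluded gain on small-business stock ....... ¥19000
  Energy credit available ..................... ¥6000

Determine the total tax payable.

¥61375

Regular tax:
  ¥114000 × 12% = ¥13680
  ¥31000 × 22% = ¥6820
  → ¥20500
  Less energy credit ¥6000 → ¥14500

Parallel minimum levy:
  Adjusted income: ¥145000 + ¥30500 + ¥29500 + ¥21500 + ¥19000 = ¥245500
  Exemption: 25% × (¥245500 − ¥124000) = ¥30375 ≥ ¥22000, so the exemption is fully phased out
  Base: ¥245500 − ¥0 = ¥245500
  ¥245500 × 25% = ¥61375

¥61375 > ¥14500, so the parallel minimum levy is the binding amount.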